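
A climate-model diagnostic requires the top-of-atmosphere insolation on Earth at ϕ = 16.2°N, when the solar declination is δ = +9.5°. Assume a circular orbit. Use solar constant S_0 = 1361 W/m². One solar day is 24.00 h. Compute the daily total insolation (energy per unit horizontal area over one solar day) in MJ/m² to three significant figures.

cos h₀ = −tan(+16.2°) tan(+9.500°) = -0.0486, h₀ = 1.6194 rad.
Bracket: h₀ sin ϕ sin δ + cos ϕ cos δ sin h₀ = 1.6194×0.27899×0.16505 + 0.96029×0.98629×0.99882 = 0.074569 + 0.946007 = 1.020576.
Q̄ = (S_0/π) × [bracket] = (1361/π) × 1.020576 = 442.13 W/m².
Daily total = Q̄ × 24.00 h × 3600 s/h = 442.13 × 24.00 × 3600 / 10⁶ = 38.20 MJ/m².

38.2 MJ/m²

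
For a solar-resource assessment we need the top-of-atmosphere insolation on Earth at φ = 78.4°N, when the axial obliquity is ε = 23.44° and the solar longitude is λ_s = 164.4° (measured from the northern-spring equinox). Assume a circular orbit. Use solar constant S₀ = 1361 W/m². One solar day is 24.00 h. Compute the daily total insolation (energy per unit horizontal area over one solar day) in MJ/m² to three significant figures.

14.7 MJ/m²

Solar declination: sin δ = sin ε · sin λ_s = sin 23.44° × sin 164.4° = 0.10697, so δ = +6.141°.
cos H₀ = −tan(+78.4°) tan(+6.141°) = -0.5241, H₀ = 2.1225 rad.
Bracket: H₀ sin φ sin δ + cos φ cos δ sin H₀ = 2.1225×0.97958×0.10697 + 0.20108×0.99426×0.85163 = 0.222408 + 0.170263 = 0.392671.
Q̄ = (S₀/π) × [bracket] = (1361/π) × 0.392671 = 170.11 W/m².
Daily total = Q̄ × 24.00 h × 3600 s/h = 170.11 × 24.00 × 3600 / 10⁶ = 14.70 MJ/m².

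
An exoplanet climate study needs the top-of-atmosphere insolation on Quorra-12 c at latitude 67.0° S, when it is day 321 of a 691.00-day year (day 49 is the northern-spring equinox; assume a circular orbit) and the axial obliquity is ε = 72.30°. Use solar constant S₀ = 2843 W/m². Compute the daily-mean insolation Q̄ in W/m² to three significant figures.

Q̄ ≈ 0.00 W/m²

Solar longitude: λ_s = 360° × (321 − 49)/691.00 = 141.708°.
sin δ = sin 72.30° × sin 141.708° = 0.59034, so δ = +36.181°.
cos H₀ = −tan(-67.0°) tan(+36.181°) = 1.7230 ≥ 1 ⇒ polar night, H₀ = 0 and Q̄ = 0.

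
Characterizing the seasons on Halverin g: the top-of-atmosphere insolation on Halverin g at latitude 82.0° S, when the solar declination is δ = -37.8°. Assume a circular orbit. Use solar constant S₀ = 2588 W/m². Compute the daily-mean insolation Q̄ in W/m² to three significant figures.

Q̄ ≈ 1.57e+03 W/m²

cos H₀ = −tan(-82.0°) tan(-37.800°) = -5.5192 ≤ −1 ⇒ polar day, H₀ = π.
Bracket: H₀ sin φ sin δ + cos φ cos δ sin H₀ = 3.1416×-0.99027×-0.61291 + 0.13917×0.79016×0.00000 = 1.906783 + 0.000000 = 1.906783.
Q̄ = (S₀/π) × [bracket] = (2588/π) × 1.906783 = 1571 W/m².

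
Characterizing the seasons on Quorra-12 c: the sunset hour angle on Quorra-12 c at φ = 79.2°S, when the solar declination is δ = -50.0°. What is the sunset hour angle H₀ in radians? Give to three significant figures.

Sunrise equation: cos H₀ = −tan φ · tan δ = -6.2474 ≤ −1, so the host star never sets (polar day) and H₀ = π.

H₀ = 3.14 rad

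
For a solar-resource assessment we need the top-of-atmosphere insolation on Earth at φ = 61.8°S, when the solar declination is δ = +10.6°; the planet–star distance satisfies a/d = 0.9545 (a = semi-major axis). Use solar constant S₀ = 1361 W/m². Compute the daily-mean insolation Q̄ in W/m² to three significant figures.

cos H₀ = −tan(-61.8°) tan(+10.600°) = 0.3490, H₀ = 1.2143 rad.
Bracket: H₀ sin φ sin δ + cos φ cos δ sin H₀ = 1.2143×-0.88130×0.18395 + 0.47255×0.98294×0.93711 = -0.196856 + 0.435277 = 0.238421.
Inverse-square distance factor (a/d)² = 0.9545² = 0.911070.
Q̄ = (S₀/π) × 0.911070 × [bracket] = (1361/π) × 0.911070 × 0.238421 = 94.10 W/m².

Q̄ ≈ 94.1 W/m²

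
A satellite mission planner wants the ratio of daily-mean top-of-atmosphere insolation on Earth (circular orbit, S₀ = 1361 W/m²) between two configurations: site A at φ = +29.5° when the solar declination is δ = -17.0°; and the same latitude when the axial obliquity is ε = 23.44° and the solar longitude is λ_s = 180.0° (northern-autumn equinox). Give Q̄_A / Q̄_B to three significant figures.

— Configuration A (φ=+29.5°):
cos H₀ = −tan(+29.5°) tan(-17.000°) = 0.1730, H₀ = 1.3969 rad.
Bracket: H₀ sin φ sin δ + cos φ cos δ sin H₀ = 1.3969×0.49242×-0.29237 + 0.87036×0.95630×0.98493 = -0.201110 + 0.819782 = 0.618672.
Q̄ = (S₀/π) × [bracket] = (1361/π) × 0.618672 = 268.02 W/m².
— Configuration B (φ=+29.5°):
Solar declination: sin δ = sin ε · sin λ_s = sin 23.44° × sin 180.0° = 0.00000, so δ = +0.000°.
cos H₀ = −tan(+29.5°) tan(+0.000°) = -0.0000, H₀ = 1.5708 rad.
Bracket: H₀ sin φ sin δ + cos φ cos δ sin H₀ = 1.5708×0.49242×0.00000 + 0.87036×1.00000×1.00000 = 0.000000 + 0.870360 = 0.870360.
Q̄ = (S₀/π) × [bracket] = (1361/π) × 0.870360 = 377.06 W/m².
Ratio Q̄_A / Q̄_B = 268.02 / 377.06 = 0.7108.

Q̄_A / Q̄_B ≈ 0.711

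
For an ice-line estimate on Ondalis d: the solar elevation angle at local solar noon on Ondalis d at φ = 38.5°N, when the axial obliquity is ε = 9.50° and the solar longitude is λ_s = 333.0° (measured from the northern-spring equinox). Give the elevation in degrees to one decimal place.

Solar declination: sin δ = sin ε · sin λ_s = sin 9.50° × sin 333.0° = -0.07493, so δ = -4.297°.
At local noon the hour angle is zero, so the zenith angle equals |φ − δ| = |+38.5° − (-4.297°)| = 42.797°.
Elevation = 90° − 42.797° = 47.2°.

47.2°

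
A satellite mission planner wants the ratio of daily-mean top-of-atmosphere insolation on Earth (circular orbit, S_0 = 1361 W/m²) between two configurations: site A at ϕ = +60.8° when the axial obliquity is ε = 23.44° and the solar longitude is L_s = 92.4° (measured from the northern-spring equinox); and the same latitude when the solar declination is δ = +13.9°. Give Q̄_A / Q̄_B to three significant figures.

— Configuration A (ϕ=+60.8°):
Solar declination: sin δ = sin ε · sin L_s = sin 23.44° × sin 92.4° = 0.39744, so δ = +23.418°.
cos h₀ = −tan(+60.8°) tan(+23.418°) = -0.7750, h₀ = 2.4575 rad.
Bracket: h₀ sin ϕ sin δ + cos ϕ cos δ sin h₀ = 2.4575×0.87292×0.39744 + 0.48786×0.91763×0.63200 = 0.852589 + 0.282931 = 1.135520.
Q̄ = (S_0/π) × [bracket] = (1361/π) × 1.135520 = 491.93 W/m².
— Configuration B (ϕ=+60.8°):
cos h₀ = −tan(+60.8°) tan(+13.900°) = -0.4428, h₀ = 2.0295 rad.
Bracket: h₀ sin ϕ sin δ + cos ϕ cos δ sin h₀ = 2.0295×0.87292×0.24023 + 0.48786×0.97072×0.89662 = 0.425589 + 0.424617 = 0.850206.
Q̄ = (S_0/π) × [bracket] = (1361/π) × 0.850206 = 368.33 W/m².
Ratio Q̄_A / Q̄_B = 491.93 / 368.33 = 1.336.

Q̄_A / Q̄_B ≈ 1.34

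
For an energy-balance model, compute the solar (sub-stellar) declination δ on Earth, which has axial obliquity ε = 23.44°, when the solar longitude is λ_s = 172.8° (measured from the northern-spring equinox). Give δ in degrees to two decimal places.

δ = +2.86°

sin δ = sin ε · sin λ_s = sin 23.44° × sin 172.8° = 0.049856.
δ = arcsin(0.049856) = +2.86°.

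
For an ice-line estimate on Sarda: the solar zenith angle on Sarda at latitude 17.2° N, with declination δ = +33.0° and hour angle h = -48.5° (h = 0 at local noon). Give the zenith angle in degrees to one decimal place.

cos θ_z = sin φ sin δ + cos φ cos δ cos h = 0.161054 + 0.530867 = 0.691921.
θ_z = arccos(0.691921) = 46.2°.

θ_z = 46.2°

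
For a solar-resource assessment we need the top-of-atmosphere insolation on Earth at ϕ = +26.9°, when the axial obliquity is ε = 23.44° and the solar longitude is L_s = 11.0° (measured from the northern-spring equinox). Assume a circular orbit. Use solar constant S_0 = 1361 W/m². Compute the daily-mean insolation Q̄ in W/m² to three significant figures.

Q̄ ≈ 409 W/m²

Solar declination: sin δ = sin ε · sin L_s = sin 23.44° × sin 11.0° = 0.07590, so δ = +4.353°.
cos h₀ = −tan(+26.9°) tan(+4.353°) = -0.0386, h₀ = 1.6094 rad.
Bracket: h₀ sin ϕ sin δ + cos ϕ cos δ sin h₀ = 1.6094×0.45243×0.07590 + 0.89180×0.99712×0.99925 = 0.055266 + 0.888565 = 0.943831.
Q̄ = (S_0/π) × [bracket] = (1361/π) × 0.943831 = 408.9 W/m².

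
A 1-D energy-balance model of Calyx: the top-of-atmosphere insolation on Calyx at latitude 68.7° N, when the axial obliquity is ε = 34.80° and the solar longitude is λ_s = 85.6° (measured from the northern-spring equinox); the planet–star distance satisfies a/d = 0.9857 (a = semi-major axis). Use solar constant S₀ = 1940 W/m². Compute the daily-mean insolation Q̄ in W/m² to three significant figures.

Q̄ ≈ 999 W/m²

Solar declination: sin δ = sin ε · sin λ_s = sin 34.80° × sin 85.6° = 0.56903, so δ = +34.683°.
cos H₀ = −tan(+68.7°) tan(+34.683°) = -1.7749 ≤ −1 ⇒ polar day, H₀ = π.
Bracket: H₀ sin φ sin δ + cos φ cos δ sin H₀ = 3.1416×0.93169×0.56903 + 0.36325×0.82232×0.00000 = 1.665549 + 0.000000 = 1.665549.
Inverse-square distance factor (a/d)² = 0.9857² = 0.971604.
Q̄ = (S₀/π) × 0.971604 × [bracket] = (1940/π) × 0.971604 × 1.665549 = 999.3 W/m².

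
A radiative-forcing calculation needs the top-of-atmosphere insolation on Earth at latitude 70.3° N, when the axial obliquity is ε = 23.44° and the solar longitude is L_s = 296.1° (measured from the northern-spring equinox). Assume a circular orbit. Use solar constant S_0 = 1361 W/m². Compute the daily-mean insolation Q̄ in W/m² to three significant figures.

Q̄ ≈ 0.00 W/m²

Solar declination: sin δ = sin ε · sin L_s = sin 23.44° × sin 296.1° = -0.35723, so δ = -20.930°.
cos h₀ = −tan(+70.3°) tan(-20.930°) = 1.0682 ≥ 1 ⇒ polar night, h₀ = 0 and Q̄ = 0.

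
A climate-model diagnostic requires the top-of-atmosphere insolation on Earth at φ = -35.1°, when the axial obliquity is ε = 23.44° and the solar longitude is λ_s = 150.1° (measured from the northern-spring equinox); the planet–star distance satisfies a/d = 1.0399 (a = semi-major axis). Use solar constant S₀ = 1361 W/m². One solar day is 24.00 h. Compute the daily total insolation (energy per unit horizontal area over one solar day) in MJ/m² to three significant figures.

Solar declination: sin δ = sin ε · sin λ_s = sin 23.44° × sin 150.1° = 0.19829, so δ = +11.437°.
cos H₀ = −tan(-35.1°) tan(+11.437°) = 0.1422, H₀ = 1.4281 rad.
Bracket: H₀ sin φ sin δ + cos φ cos δ sin H₀ = 1.4281×-0.57501×0.19829 + 0.81815×0.98014×0.98984 = -0.162830 + 0.793754 = 0.630924.
Inverse-square distance factor (a/d)² = 1.0399² = 1.081392.
Q̄ = (S₀/π) × 1.081392 × [bracket] = (1361/π) × 1.081392 × 0.630924 = 295.58 W/m².
Daily total = Q̄ × 24.00 h × 3600 s/h = 295.58 × 24.00 × 3600 / 10⁶ = 25.54 MJ/m².

25.5 MJ/m²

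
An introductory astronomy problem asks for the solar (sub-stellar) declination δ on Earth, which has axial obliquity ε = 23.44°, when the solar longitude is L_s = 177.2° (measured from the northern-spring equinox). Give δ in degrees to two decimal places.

sin δ = sin ε · sin L_s = sin 23.44° × sin 177.2° = 0.019432.
δ = arcsin(0.019432) = +1.11°.

δ = +1.11°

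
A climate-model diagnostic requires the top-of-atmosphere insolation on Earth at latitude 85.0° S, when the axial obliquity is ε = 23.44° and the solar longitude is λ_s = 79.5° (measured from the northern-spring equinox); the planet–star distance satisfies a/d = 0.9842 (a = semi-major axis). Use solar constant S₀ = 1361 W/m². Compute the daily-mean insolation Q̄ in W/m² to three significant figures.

Solar declination: sin δ = sin ε · sin λ_s = sin 23.44° × sin 79.5° = 0.39113, so δ = +23.025°.
cos H₀ = −tan(-85.0°) tan(+23.025°) = 4.8576 ≥ 1 ⇒ polar night, H₀ = 0 and Q̄ = 0.
Inverse-square distance factor (a/d)² = 0.9842² = 0.968650.

Q̄ ≈ 0.00 W/m²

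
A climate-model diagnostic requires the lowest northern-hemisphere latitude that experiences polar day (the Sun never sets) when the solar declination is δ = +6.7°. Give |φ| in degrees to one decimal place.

Polar day requires cos H₀ = −tan φ tan δ ≤ −1, i.e. tan φ tan δ ≥ 1.
The boundary is |tan φ| · |tan δ| = 1, so |φ| = 90° − |δ| = 90° − 6.7° = 83.3° in the northern hemisphere.

|φ| = 83.3°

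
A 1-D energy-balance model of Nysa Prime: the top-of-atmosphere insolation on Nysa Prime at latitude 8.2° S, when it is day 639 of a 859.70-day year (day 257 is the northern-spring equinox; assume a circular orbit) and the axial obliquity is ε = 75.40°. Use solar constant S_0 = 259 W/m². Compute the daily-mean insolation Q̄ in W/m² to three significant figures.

Q̄ ≈ 71.0 W/m²

Solar longitude: L_s = 360° × (639 − 257)/859.70 = 159.963°.
sin δ = sin 75.40° × sin 159.963° = 0.33157, so δ = +19.364°.
cos h₀ = −tan(-8.2°) tan(+19.364°) = 0.0506, h₀ = 1.5201 rad.
Bracket: h₀ sin ϕ sin δ + cos ϕ cos δ sin h₀ = 1.5201×-0.14263×0.33157 + 0.98978×0.94343×0.99872 = -0.071888 + 0.932593 = 0.860705.
Q̄ = (S_0/π) × [bracket] = (259/π) × 0.860705 = 70.96 W/m².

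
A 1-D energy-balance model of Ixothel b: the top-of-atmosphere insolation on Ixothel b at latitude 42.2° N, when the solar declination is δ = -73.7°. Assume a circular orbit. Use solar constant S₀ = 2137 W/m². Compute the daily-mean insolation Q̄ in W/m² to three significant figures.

cos H₀ = −tan(+42.2°) tan(-73.700°) = 3.1008 ≥ 1 ⇒ polar night, H₀ = 0 and Q̄ = 0.

Q̄ ≈ 0.00 W/m²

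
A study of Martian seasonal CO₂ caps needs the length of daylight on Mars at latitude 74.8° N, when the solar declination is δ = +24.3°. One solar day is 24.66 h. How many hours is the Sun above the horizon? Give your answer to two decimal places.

Sunrise equation: cos H₀ = −tan φ · tan δ = -1.6619 ≤ −1, so the Sun never sets (polar day) and H₀ = π.
Daylight = 2H₀/(2π) × 24.66 h = (3.1416/π) × 24.66 = 24.66 h.

24.66 h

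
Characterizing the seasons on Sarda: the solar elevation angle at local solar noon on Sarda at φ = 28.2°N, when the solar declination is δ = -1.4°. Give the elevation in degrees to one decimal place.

60.4°

At local noon the hour angle is zero, so the zenith angle equals |φ − δ| = |+28.2° − (-1.400°)| = 29.600°.
Elevation = 90° − 29.600° = 60.4°.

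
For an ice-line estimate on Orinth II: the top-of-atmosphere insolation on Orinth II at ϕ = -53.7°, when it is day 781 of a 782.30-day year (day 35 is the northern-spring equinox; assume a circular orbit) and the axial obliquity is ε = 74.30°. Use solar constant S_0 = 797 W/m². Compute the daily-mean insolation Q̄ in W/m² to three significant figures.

Solar longitude: L_s = 360° × (781 − 35)/782.30 = 343.295°.
sin δ = sin 74.30° × sin 343.295° = -0.27671, so δ = -16.064°.
cos h₀ = −tan(-53.7°) tan(-16.064°) = -0.3920, h₀ = 1.9736 rad.
Bracket: h₀ sin ϕ sin δ + cos ϕ cos δ sin h₀ = 1.9736×-0.80593×-0.27671 + 0.59201×0.96095×0.91996 = 0.440130 + 0.523358 = 0.963488.
Q̄ = (S_0/π) × [bracket] = (797/π) × 0.963488 = 244.4 W/m².

Q̄ ≈ 244 W/m²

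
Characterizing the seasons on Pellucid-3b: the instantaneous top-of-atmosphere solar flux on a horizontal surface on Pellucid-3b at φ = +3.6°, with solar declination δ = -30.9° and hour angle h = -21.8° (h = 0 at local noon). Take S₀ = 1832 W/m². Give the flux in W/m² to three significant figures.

1.40e+03 W/m²

cos θ_z = sin φ sin δ + cos φ cos δ cos h = -0.032246 + 0.795129 = 0.762883.
Flux = S₀ · cos θ_z = 1832 × 0.762883 = 1398 W/m².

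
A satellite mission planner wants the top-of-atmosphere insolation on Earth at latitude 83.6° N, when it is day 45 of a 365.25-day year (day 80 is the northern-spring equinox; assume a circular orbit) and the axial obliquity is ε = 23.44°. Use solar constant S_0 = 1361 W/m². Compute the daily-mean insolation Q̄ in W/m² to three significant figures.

Solar longitude: L_s = 360° × (45 − 80)/365.25 = -34.497°, i.e. -34.497° + 360° = 325.503°.
sin δ = sin 23.44° × sin 325.503° = -0.22529, so δ = -13.020°.
cos h₀ = −tan(+83.6°) tan(-13.020°) = 2.0615 ≥ 1 ⇒ polar night, h₀ = 0 and Q̄ = 0.

Q̄ ≈ 0.00 W/m²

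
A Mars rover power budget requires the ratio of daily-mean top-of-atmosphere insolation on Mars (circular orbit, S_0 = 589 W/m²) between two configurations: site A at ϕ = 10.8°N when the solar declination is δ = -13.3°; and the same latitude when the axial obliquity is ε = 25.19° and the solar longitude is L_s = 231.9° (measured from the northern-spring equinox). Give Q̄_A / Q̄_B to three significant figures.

Q̄_A / Q̄_B ≈ 1.07

— Configuration A (ϕ=+10.8°):
cos h₀ = −tan(+10.8°) tan(-13.300°) = 0.0451, h₀ = 1.5257 rad.
Bracket: h₀ sin ϕ sin δ + cos ϕ cos δ sin h₀ = 1.5257×0.18738×-0.23005 + 0.98229×0.97318×0.99898 = -0.065768 + 0.954970 = 0.889202.
Q̄ = (S_0/π) × [bracket] = (589/π) × 0.889202 = 166.71 W/m².
— Configuration B (ϕ=+10.8°):
Solar declination: sin δ = sin ε · sin L_s = sin 25.19° × sin 231.9° = -0.33494, so δ = -19.569°.
cos h₀ = −tan(+10.8°) tan(-19.569°) = 0.0678, h₀ = 1.5029 rad.
Bracket: h₀ sin ϕ sin δ + cos ϕ cos δ sin h₀ = 1.5029×0.18738×-0.33494 + 0.98229×0.94224×0.99770 = -0.094324 + 0.923424 = 0.829100.
Q̄ = (S_0/π) × [bracket] = (589/π) × 0.829100 = 155.44 W/m².
Ratio Q̄_A / Q̄_B = 166.71 / 155.44 = 1.073.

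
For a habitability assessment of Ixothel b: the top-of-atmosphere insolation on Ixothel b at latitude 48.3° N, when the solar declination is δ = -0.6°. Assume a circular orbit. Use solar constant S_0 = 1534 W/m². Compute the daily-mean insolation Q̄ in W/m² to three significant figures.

Q̄ ≈ 319 W/m²

cos h₀ = −tan(+48.3°) tan(-0.600°) = 0.0118, h₀ = 1.5590 rad.
Bracket: h₀ sin ϕ sin δ + cos ϕ cos δ sin h₀ = 1.5590×0.74664×-0.01047 + 0.66523×0.99995×0.99993 = -0.012187 + 0.665150 = 0.652963.
Q̄ = (S_0/π) × [bracket] = (1534/π) × 0.652963 = 318.8 W/m².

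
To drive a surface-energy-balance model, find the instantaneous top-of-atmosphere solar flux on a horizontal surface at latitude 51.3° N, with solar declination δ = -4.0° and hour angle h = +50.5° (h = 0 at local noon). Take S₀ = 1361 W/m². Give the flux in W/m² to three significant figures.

466 W/m²

cos θ_z = sin φ sin δ + cos φ cos δ cos h = -0.054440 + 0.396734 = 0.342294.
Flux = S₀ · cos θ_z = 1361 × 0.342294 = 465.9 W/m².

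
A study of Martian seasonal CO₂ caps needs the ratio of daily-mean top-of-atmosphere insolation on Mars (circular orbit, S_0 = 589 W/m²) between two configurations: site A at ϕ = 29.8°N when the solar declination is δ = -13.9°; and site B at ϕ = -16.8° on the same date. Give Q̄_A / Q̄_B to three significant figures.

— Configuration A (ϕ=+29.8°):
cos h₀ = −tan(+29.8°) tan(-13.900°) = 0.1417, h₀ = 1.4286 rad.
Bracket: h₀ sin ϕ sin δ + cos ϕ cos δ sin h₀ = 1.4286×0.49697×-0.24023 + 0.86777×0.97072×0.98991 = -0.170556 + 0.833862 = 0.663306.
Q̄ = (S_0/π) × [bracket] = (589/π) × 0.663306 = 124.36 W/m².
— Configuration B (ϕ=-16.8°):
cos h₀ = −tan(-16.8°) tan(-13.900°) = -0.0747, h₀ = 1.6456 rad.
Bracket: h₀ sin ϕ sin δ + cos ϕ cos δ sin h₀ = 1.6456×-0.28903×-0.24023 + 0.95732×0.97072×0.99720 = 0.114260 + 0.926688 = 1.040948.
Q̄ = (S_0/π) × [bracket] = (589/π) × 1.040948 = 195.16 W/m².
Ratio Q̄_A / Q̄_B = 124.36 / 195.16 = 0.6372.

Q̄_A / Q̄_B ≈ 0.637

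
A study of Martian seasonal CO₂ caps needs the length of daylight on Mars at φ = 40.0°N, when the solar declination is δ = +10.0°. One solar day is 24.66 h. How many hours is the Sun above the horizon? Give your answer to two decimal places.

cos H₀ = −tan φ · tan δ = −tan(+40.0°) × tan(+10.000°) = -0.1480, so H₀ = 1.7193 rad = 98.51°.
Daylight = 2H₀/(2π) × 24.66 h = (1.7193/π) × 24.66 = 13.50 h.

13.50 h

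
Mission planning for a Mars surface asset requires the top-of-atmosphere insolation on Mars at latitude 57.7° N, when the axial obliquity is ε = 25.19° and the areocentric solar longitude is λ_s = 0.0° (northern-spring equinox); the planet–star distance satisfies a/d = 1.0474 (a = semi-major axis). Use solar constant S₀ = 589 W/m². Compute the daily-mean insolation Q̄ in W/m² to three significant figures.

sin δ = sin 25.19° × sin 0.0° = 0.00000, so δ = +0.000°.
cos H₀ = −tan(+57.7°) tan(+0.000°) = -0.0000, H₀ = 1.5708 rad.
Bracket: H₀ sin φ sin δ + cos φ cos δ sin H₀ = 1.5708×0.84526×0.00000 + 0.53435×1.00000×1.00000 = 0.000000 + 0.534350 = 0.534350.
Inverse-square distance factor (a/d)² = 1.0474² = 1.097047.
Q̄ = (S₀/π) × 1.097047 × [bracket] = (589/π) × 1.097047 × 0.534350 = 109.9 W/m².

Q̄ ≈ 110 W/m²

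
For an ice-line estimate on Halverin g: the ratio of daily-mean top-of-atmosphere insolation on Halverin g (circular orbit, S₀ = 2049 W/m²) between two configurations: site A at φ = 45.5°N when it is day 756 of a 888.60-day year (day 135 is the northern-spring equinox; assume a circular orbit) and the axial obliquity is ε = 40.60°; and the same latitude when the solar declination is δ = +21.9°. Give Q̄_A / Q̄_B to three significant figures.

— Configuration A (φ=+45.5°):
Solar longitude: λ_s = 360° × (756 − 135)/888.60 = 251.587°.
sin δ = sin 40.60° × sin 251.587° = -0.61746, so δ = -38.131°.
cos H₀ = −tan(+45.5°) tan(-38.131°) = 0.7988, H₀ = 0.6455 rad.
Bracket: H₀ sin φ sin δ + cos φ cos δ sin H₀ = 0.6455×0.71325×-0.61746 + 0.70091×0.78660×0.60162 = -0.284280 + 0.331695 = 0.047415.
Q̄ = (S₀/π) × [bracket] = (2049/π) × 0.047415 = 30.925 W/m².
— Configuration B (φ=+45.5°):
cos H₀ = −tan(+45.5°) tan(+21.900°) = -0.4091, H₀ = 1.9922 rad.
Bracket: H₀ sin φ sin δ + cos φ cos δ sin H₀ = 1.9922×0.71325×0.37299 + 0.70091×0.92784×0.91250 = 0.529995 + 0.593428 = 1.123423.
Q̄ = (S₀/π) × [bracket] = (2049/π) × 1.123423 = 732.72 W/m².
Ratio Q̄_A / Q̄_B = 30.925 / 732.72 = 0.04221.

Q̄_A / Q̄_B ≈ 0.0422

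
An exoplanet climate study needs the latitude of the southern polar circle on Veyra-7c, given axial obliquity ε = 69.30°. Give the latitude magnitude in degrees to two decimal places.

20.70°

The polar circle is the lowest latitude that experiences at least one full rotation of continuous darkness at the northern-summer solstice; it lies at |ϕ| = 90° − ε = 90° − 69.30° = 20.70°.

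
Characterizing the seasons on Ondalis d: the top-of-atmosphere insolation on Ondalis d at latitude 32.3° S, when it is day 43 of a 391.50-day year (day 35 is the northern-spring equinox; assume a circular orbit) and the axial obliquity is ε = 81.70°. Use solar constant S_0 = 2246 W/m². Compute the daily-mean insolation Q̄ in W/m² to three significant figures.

Q̄ ≈ 525 W/m²

Solar longitude: L_s = 360° × (43 − 35)/391.50 = 7.356°.
sin δ = sin 81.70° × sin 7.356° = 0.12670, so δ = +7.279°.
cos h₀ = −tan(-32.3°) tan(+7.279°) = 0.0807, h₀ = 1.4900 rad.
Bracket: h₀ sin ϕ sin δ + cos ϕ cos δ sin h₀ = 1.4900×-0.53435×0.12670 + 0.84526×0.99194×0.99673 = -0.100876 + 0.835705 = 0.734829.
Q̄ = (S_0/π) × [bracket] = (2246/π) × 0.734829 = 525.3 W/m².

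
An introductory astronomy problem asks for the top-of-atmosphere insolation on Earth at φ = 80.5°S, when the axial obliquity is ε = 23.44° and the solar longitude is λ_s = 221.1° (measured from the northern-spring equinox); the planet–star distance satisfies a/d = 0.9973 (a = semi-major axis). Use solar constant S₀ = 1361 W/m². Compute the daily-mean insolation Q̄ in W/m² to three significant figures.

Solar declination: sin δ = sin ε · sin λ_s = sin 23.44° × sin 221.1° = -0.26150, so δ = -15.159°.
cos H₀ = −tan(-80.5°) tan(-15.159°) = -1.6190 ≤ −1 ⇒ polar day, H₀ = π.
Bracket: H₀ sin φ sin δ + cos φ cos δ sin H₀ = 3.1416×-0.98629×-0.26150 + 0.16505×0.96520×0.00000 = 0.810265 + 0.000000 = 0.810265.
Inverse-square distance factor (a/d)² = 0.9973² = 0.994607.
Q̄ = (S₀/π) × 0.994607 × [bracket] = (1361/π) × 0.994607 × 0.810265 = 349.1 W/m².

Q̄ ≈ 349 W/m²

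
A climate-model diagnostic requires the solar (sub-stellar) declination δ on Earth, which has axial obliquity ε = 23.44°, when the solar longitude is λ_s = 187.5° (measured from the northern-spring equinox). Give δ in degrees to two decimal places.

sin δ = sin ε · sin λ_s = sin 23.44° × sin 187.5° = -0.051922.
δ = arcsin(-0.051922) = -2.98°.

δ = -2.98°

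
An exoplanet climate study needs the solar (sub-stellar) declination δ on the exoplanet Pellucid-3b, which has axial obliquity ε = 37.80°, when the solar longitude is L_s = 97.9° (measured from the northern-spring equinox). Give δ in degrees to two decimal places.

δ = +37.38°

sin δ = sin ε · sin L_s = sin 37.80° × sin 97.9° = 0.607090.
δ = arcsin(0.607090) = +37.38°.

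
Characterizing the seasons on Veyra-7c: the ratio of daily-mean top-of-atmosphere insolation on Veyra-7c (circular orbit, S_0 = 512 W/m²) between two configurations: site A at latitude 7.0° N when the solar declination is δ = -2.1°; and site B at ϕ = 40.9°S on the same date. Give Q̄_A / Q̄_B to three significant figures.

— Configuration A (ϕ=+7.0°):
cos h₀ = −tan(+7.0°) tan(-2.100°) = 0.0045, h₀ = 1.5663 rad.
Bracket: h₀ sin ϕ sin δ + cos ϕ cos δ sin h₀ = 1.5663×0.12187×-0.03664 + 0.99255×0.99933×0.99999 = -0.006994 + 0.991875 = 0.984881.
Q̄ = (S_0/π) × [bracket] = (512/π) × 0.984881 = 160.51 W/m².
— Configuration B (ϕ=-40.9°):
cos h₀ = −tan(-40.9°) tan(-2.100°) = -0.0318, h₀ = 1.6026 rad.
Bracket: h₀ sin ϕ sin δ + cos ϕ cos δ sin h₀ = 1.6026×-0.65474×-0.03664 + 0.75585×0.99933×0.99950 = 0.038446 + 0.754966 = 0.793412.
Q̄ = (S_0/π) × [bracket] = (512/π) × 0.793412 = 129.31 W/m².
Ratio Q̄_A / Q̄_B = 160.51 / 129.31 = 1.241.

Q̄_A / Q̄_B ≈ 1.24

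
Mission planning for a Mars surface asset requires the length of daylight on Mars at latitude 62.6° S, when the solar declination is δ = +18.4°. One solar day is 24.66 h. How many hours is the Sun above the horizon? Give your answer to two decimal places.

6.86 h

cos h₀ = −tan ϕ · tan δ = −tan(-62.6°) × tan(+18.400°) = 0.6418, so h₀ = 0.8740 rad = 50.08°.
Daylight = 2h₀/(2π) × 24.66 h = (0.8740/π) × 24.66 = 6.86 h.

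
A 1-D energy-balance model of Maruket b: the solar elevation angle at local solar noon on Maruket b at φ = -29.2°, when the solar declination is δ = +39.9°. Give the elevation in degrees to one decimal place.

20.9°

At local noon the hour angle is zero, so the zenith angle equals |φ − δ| = |-29.2° − (+39.900°)| = 69.100°.
Elevation = 90° − 69.100° = 20.9°.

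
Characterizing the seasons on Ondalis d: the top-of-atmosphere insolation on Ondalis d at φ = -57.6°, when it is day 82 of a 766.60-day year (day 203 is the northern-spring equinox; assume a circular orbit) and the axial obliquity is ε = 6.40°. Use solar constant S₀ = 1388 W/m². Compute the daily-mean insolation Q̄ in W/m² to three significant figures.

Solar longitude: λ_s = 360° × (82 − 203)/766.60 = -56.822°, i.e. -56.822° + 360° = 303.178°.
sin δ = sin 6.40° × sin 303.178° = -0.09330, so δ = -5.353°.
cos H₀ = −tan(-57.6°) tan(-5.353°) = -0.1477, H₀ = 1.7190 rad.
Bracket: H₀ sin φ sin δ + cos φ cos δ sin H₀ = 1.7190×-0.84433×-0.09330 + 0.53583×0.99564×0.98904 = 0.135416 + 0.527647 = 0.663063.
Q̄ = (S₀/π) × [bracket] = (1388/π) × 0.663063 = 293.0 W/m².

Q̄ ≈ 293 W/m²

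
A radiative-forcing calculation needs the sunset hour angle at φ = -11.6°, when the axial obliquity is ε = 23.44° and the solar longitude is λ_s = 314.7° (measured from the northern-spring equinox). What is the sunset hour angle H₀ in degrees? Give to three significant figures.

Solar declination: sin δ = sin ε · sin λ_s = sin 23.44° × sin 314.7° = -0.28275, so δ = -16.424°.
cos H₀ = −tan φ · tan δ = −tan(-11.6°) × tan(-16.424°) = -0.0605, so H₀ = 1.6313 rad = 93.47°.

H₀ = 93.5°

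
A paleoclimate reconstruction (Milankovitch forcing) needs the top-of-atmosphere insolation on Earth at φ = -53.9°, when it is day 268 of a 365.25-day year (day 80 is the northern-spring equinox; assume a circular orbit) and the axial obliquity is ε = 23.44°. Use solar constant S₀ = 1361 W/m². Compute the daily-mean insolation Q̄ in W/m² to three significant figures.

Q̄ ≈ 276 W/m²

Solar longitude: λ_s = 360° × (268 − 80)/365.25 = 185.298°.
sin δ = sin 23.44° × sin 185.298° = -0.03673, so δ = -2.105°.
cos H₀ = −tan(-53.9°) tan(-2.105°) = -0.0504, H₀ = 1.6212 rad.
Bracket: H₀ sin φ sin δ + cos φ cos δ sin H₀ = 1.6212×-0.80799×-0.03673 + 0.58920×0.99933×0.99873 = 0.048113 + 0.588057 = 0.636170.
Q̄ = (S₀/π) × [bracket] = (1361/π) × 0.636170 = 275.6 W/m².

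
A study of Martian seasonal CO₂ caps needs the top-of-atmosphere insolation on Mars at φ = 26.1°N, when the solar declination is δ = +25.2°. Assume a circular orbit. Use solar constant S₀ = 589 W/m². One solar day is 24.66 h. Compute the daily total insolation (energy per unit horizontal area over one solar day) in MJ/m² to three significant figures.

cos H₀ = −tan(+26.1°) tan(+25.200°) = -0.2305, H₀ = 1.8034 rad.
Bracket: H₀ sin φ sin δ + cos φ cos δ sin H₀ = 1.8034×0.43994×0.42578 + 0.89803×0.90483×0.97307 = 0.337809 + 0.790682 = 1.128491.
Q̄ = (S₀/π) × [bracket] = (589/π) × 1.128491 = 211.57 W/m².
Daily total = Q̄ × 24.66 h × 3600 s/h = 211.57 × 24.66 × 3600 / 10⁶ = 18.78 MJ/m².

18.8 MJ/m²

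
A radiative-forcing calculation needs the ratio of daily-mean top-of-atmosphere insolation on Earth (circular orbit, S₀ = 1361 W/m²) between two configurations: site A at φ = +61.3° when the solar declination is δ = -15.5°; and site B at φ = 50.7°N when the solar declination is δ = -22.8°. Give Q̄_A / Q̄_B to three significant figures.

Q̄_A / Q̄_B ≈ 0.810

— Configuration A (φ=+61.3°):
cos H₀ = −tan(+61.3°) tan(-15.500°) = 0.5065, H₀ = 1.0396 rad.
Bracket: H₀ sin φ sin δ + cos φ cos δ sin H₀ = 1.0396×0.87715×-0.26724 + 0.48022×0.96363×0.86221 = -0.243692 + 0.398991 = 0.155299.
Q̄ = (S₀/π) × [bracket] = (1361/π) × 0.155299 = 67.279 W/m².
— Configuration B (φ=+50.7°):
cos H₀ = −tan(+50.7°) tan(-22.800°) = 0.5136, H₀ = 1.0314 rad.
Bracket: H₀ sin φ sin δ + cos φ cos δ sin H₀ = 1.0314×0.77384×-0.38752 + 0.63338×0.92186×0.85804 = -0.309295 + 0.500999 = 0.191704.
Q̄ = (S₀/π) × [bracket] = (1361/π) × 0.191704 = 83.050 W/m².
Ratio Q̄_A / Q̄_B = 67.279 / 83.050 = 0.8101.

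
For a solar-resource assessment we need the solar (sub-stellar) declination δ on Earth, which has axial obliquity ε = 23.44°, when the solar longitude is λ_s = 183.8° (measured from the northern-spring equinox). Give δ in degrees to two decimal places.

δ = -1.51°

sin δ = sin ε · sin λ_s = sin 23.44° × sin 183.8° = -0.026363.
δ = arcsin(-0.026363) = -1.51°.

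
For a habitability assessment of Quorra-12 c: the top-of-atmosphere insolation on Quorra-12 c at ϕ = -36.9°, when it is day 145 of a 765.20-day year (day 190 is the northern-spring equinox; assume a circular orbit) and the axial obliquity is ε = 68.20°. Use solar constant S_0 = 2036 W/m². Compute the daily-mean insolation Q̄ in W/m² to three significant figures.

Q̄ ≈ 711 W/m²

Solar longitude: L_s = 360° × (145 − 190)/765.20 = -21.171°, i.e. -21.171° + 360° = 338.829°.
sin δ = sin 68.20° × sin 338.829° = -0.33532, so δ = -19.592°.
cos h₀ = −tan(-36.9°) tan(-19.592°) = -0.2672, h₀ = 1.8413 rad.
Bracket: h₀ sin ϕ sin δ + cos ϕ cos δ sin h₀ = 1.8413×-0.60042×-0.33532 + 0.79968×0.94210×0.96363 = 0.370714 + 0.725978 = 1.096692.
Q̄ = (S_0/π) × [bracket] = (2036/π) × 1.096692 = 710.7 W/m².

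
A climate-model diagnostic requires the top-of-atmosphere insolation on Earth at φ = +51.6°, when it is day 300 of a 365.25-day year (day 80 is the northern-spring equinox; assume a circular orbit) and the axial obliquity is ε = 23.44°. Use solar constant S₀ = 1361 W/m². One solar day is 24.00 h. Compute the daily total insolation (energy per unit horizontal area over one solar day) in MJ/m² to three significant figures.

12.7 MJ/m²

Solar longitude: λ_s = 360° × (300 − 80)/365.25 = 216.838°.
sin δ = sin 23.44° × sin 216.838° = -0.23849, so δ = -13.798°.
cos H₀ = −tan(+51.6°) tan(-13.798°) = 0.3098, H₀ = 1.2558 rad.
Bracket: H₀ sin φ sin δ + cos φ cos δ sin H₀ = 1.2558×0.78369×-0.23849 + 0.62115×0.97114×0.95079 = -0.234712 + 0.573539 = 0.338827.
Q̄ = (S₀/π) × [bracket] = (1361/π) × 0.338827 = 146.79 W/m².
Daily total = Q̄ × 24.00 h × 3600 s/h = 146.79 × 24.00 × 3600 / 10⁶ = 12.68 MJ/m².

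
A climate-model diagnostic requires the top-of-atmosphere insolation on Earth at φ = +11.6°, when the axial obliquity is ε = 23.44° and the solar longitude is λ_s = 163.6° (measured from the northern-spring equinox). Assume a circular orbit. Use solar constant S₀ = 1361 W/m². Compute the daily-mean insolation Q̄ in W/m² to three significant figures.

Solar declination: sin δ = sin ε · sin λ_s = sin 23.44° × sin 163.6° = 0.11231, so δ = +6.449°.
cos H₀ = −tan(+11.6°) tan(+6.449°) = -0.0232, H₀ = 1.5940 rad.
Bracket: H₀ sin φ sin δ + cos φ cos δ sin H₀ = 1.5940×0.20108×0.11231 + 0.97958×0.99367×0.99973 = 0.035998 + 0.973116 = 1.009114.
Q̄ = (S₀/π) × [bracket] = (1361/π) × 1.009114 = 437.2 W/m².

Q̄ ≈ 437 W/m²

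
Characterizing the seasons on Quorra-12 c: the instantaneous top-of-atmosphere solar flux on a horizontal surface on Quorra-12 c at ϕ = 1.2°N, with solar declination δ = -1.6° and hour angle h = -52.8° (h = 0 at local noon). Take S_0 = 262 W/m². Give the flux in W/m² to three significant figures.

cos θ_z = sin ϕ sin δ + cos ϕ cos δ cos h = -0.000585 + 0.604231 = 0.603646.
Flux = S_0 · cos θ_z = 262 × 0.603646 = 158.2 W/m².

158 W/m²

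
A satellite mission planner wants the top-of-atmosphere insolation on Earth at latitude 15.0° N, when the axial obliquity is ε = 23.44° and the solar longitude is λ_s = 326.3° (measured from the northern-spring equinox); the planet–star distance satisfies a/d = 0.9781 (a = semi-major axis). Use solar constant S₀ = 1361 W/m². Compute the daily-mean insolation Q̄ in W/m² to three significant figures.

Solar declination: sin δ = sin ε · sin λ_s = sin 23.44° × sin 326.3° = -0.22071, so δ = -12.751°.
cos H₀ = −tan(+15.0°) tan(-12.751°) = 0.0606, H₀ = 1.5101 rad.
Bracket: H₀ sin φ sin δ + cos φ cos δ sin H₀ = 1.5101×0.25882×-0.22071 + 0.96593×0.97534×0.99816 = -0.086263 + 0.940377 = 0.854114.
Inverse-square distance factor (a/d)² = 0.9781² = 0.956680.
Q̄ = (S₀/π) × 0.956680 × [bracket] = (1361/π) × 0.956680 × 0.854114 = 354.0 W/m².

Q̄ ≈ 354 W/m²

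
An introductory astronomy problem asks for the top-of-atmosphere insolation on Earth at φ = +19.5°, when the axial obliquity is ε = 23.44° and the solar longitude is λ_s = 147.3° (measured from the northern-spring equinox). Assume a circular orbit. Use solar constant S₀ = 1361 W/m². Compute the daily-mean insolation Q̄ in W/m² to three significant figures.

Solar declination: sin δ = sin ε · sin λ_s = sin 23.44° × sin 147.3° = 0.21490, so δ = +12.410°.
cos H₀ = −tan(+19.5°) tan(+12.410°) = -0.0779, H₀ = 1.6488 rad.
Bracket: H₀ sin φ sin δ + cos φ cos δ sin H₀ = 1.6488×0.33381×0.21490 + 0.94264×0.97664×0.99696 = 0.118278 + 0.917821 = 1.036099.
Q̄ = (S₀/π) × [bracket] = (1361/π) × 1.036099 = 448.9 W/m².

Q̄ ≈ 449 W/m²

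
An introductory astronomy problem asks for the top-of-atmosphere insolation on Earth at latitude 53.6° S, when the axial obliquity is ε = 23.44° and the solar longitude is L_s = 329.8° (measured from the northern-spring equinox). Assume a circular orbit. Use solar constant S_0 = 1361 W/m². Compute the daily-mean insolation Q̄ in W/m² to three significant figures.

Solar declination: sin δ = sin ε · sin L_s = sin 23.44° × sin 329.8° = -0.20010, so δ = -11.543°.
cos h₀ = −tan(-53.6°) tan(-11.543°) = -0.2770, h₀ = 1.8515 rad.
Bracket: h₀ sin ϕ sin δ + cos ϕ cos δ sin h₀ = 1.8515×-0.80489×-0.20010 + 0.59342×0.97978×0.96087 = 0.298200 + 0.558670 = 0.856870.
Q̄ = (S_0/π) × [bracket] = (1361/π) × 0.856870 = 371.2 W/m².

Q̄ ≈ 371 W/m²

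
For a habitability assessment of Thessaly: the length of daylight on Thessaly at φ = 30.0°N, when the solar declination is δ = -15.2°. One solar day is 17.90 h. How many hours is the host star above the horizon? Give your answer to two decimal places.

8.05 h

cos H₀ = −tan φ · tan δ = −tan(+30.0°) × tan(-15.200°) = 0.1569, so H₀ = 1.4133 rad = 80.98°.
Daylight = 2H₀/(2π) × 17.90 h = (1.4133/π) × 17.90 = 8.05 h.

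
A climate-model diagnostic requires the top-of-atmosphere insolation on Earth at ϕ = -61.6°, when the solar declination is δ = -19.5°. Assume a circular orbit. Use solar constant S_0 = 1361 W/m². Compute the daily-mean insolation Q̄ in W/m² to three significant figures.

Q̄ ≈ 437 W/m²

cos h₀ = −tan(-61.6°) tan(-19.500°) = -0.6549, h₀ = 2.2849 rad.
Bracket: h₀ sin ϕ sin δ + cos ϕ cos δ sin h₀ = 2.2849×-0.87965×-0.33381 + 0.47562×0.94264×0.75569 = 0.670929 + 0.338805 = 1.009734.
Q̄ = (S_0/π) × [bracket] = (1361/π) × 1.009734 = 437.4 W/m².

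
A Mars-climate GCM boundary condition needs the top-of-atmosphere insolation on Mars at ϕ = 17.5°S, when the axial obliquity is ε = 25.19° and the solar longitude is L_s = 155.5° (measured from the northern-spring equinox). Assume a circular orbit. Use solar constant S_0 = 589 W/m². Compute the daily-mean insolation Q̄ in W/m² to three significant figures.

Q̄ ≈ 161 W/m²

Solar declination: sin δ = sin ε · sin L_s = sin 25.19° × sin 155.5° = 0.17650, so δ = +10.166°.
cos h₀ = −tan(-17.5°) tan(+10.166°) = 0.0565, h₀ = 1.5142 rad.
Bracket: h₀ sin ϕ sin δ + cos ϕ cos δ sin h₀ = 1.5142×-0.30071×0.17650 + 0.95372×0.98430×0.99840 = -0.080367 + 0.937245 = 0.856878.
Q̄ = (S_0/π) × [bracket] = (589/π) × 0.856878 = 160.7 W/m².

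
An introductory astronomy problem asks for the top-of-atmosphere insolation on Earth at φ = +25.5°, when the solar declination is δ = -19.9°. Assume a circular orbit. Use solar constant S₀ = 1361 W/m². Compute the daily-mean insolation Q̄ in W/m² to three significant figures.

Q̄ ≈ 273 W/m²

cos H₀ = −tan(+25.5°) tan(-19.900°) = 0.1727, H₀ = 1.3973 rad.
Bracket: H₀ sin φ sin δ + cos φ cos δ sin H₀ = 1.3973×0.43051×-0.34038 + 0.90259×0.94029×0.98498 = -0.204756 + 0.835949 = 0.631193.
Q̄ = (S₀/π) × [bracket] = (1361/π) × 0.631193 = 273.4 W/m².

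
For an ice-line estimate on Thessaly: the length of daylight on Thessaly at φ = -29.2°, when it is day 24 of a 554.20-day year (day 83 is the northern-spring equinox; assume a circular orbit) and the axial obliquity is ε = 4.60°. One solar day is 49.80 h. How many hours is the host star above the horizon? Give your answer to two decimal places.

25.34 h

Solar longitude: λ_s = 360° × (24 − 83)/554.20 = -38.326°, i.e. -38.326° + 360° = 321.674°.
sin δ = sin 4.60° × sin 321.674° = -0.04973, so δ = -2.851°.
cos H₀ = −tan φ · tan δ = −tan(-29.2°) × tan(-2.851°) = -0.0278, so H₀ = 1.5986 rad = 91.59°.
Daylight = 2H₀/(2π) × 49.80 h = (1.5986/π) × 49.80 = 25.34 h.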